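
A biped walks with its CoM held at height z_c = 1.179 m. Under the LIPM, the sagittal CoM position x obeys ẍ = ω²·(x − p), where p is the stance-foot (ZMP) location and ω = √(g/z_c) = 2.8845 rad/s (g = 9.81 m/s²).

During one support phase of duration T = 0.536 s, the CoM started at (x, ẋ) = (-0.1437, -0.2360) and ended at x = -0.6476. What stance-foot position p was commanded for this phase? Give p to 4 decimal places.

ωT = 2.8845·0.536 = 1.546092; cosh(ωT) = 2.453086, sinh(ωT) = 2.240007
x(T) = p + (x₀−p)·cosh(ωT) + (ẋ₀/ω)·sinh(ωT) ⇒ p·(1 − cosh) = x(T) − x₀·cosh − (ẋ₀/ω)·sinh
numerator   = -0.6476 − (-0.1437)·2.453086 − (-0.2360/2.8845)·2.240007 = -0.111822
denominator = 1 − 2.453086 = -1.453086
p = -0.111822 / -1.453086 = 0.0770

p = 0.0770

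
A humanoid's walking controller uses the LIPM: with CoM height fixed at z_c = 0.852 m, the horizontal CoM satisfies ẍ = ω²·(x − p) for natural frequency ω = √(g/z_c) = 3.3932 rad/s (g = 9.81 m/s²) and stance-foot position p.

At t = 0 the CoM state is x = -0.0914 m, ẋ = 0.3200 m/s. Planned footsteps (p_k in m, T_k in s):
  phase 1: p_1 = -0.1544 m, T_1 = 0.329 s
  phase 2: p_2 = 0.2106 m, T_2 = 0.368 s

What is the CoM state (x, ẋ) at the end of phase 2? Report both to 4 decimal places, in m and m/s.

x = 0.3579, ẋ = 0.8649

phase 1: p=-0.1544, T=0.329, ωT=1.116363, cosh=1.690598, sinh=1.363129; start (x,ẋ)=(-0.091400, 0.320000) → end (x,ẋ)=(0.080659, 0.832390)
phase 2: p=0.2106, T=0.368, ωT=1.248698, cosh=1.886339, sinh=1.599461; start (x,ẋ)=(0.080659, 0.832390) → end (x,ẋ)=(0.357853, 0.864943)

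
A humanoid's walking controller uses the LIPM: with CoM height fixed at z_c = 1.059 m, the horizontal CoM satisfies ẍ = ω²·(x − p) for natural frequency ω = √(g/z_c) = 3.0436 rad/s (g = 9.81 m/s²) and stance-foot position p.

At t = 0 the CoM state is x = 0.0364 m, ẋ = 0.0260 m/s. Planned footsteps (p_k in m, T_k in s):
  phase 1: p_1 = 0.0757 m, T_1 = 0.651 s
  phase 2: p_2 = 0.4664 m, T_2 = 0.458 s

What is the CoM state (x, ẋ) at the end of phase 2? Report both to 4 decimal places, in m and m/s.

phase 1: p=0.0757, T=0.651, ωT=1.981384, cosh=3.695325, sinh=3.557446; start (x,ẋ)=(0.036400, 0.026000) → end (x,ẋ)=(-0.039137, -0.329440)
phase 2: p=0.4664, T=0.458, ωT=1.393969, cosh=2.139452, sinh=1.891364; start (x,ẋ)=(-0.039137, -0.329440) → end (x,ẋ)=(-0.819893, -3.614971)

x = -0.8199, ẋ = -3.6150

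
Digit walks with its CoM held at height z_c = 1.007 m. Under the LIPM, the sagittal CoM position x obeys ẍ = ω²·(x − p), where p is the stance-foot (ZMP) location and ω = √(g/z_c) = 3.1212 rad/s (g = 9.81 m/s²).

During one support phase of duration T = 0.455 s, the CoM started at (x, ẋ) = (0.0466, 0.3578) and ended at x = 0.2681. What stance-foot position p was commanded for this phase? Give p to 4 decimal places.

ωT = 3.1212·0.455 = 1.420146; cosh(ωT) = 2.189702, sinh(ωT) = 1.948023
x(T) = p + (x₀−p)·cosh(ωT) + (ẋ₀/ω)·sinh(ωT) ⇒ p·(1 − cosh) = x(T) − x₀·cosh − (ẋ₀/ω)·sinh
numerator   = 0.2681 − (0.0466)·2.189702 − (0.3578/3.1212)·1.948023 = -0.057252
denominator = 1 − 2.189702 = -1.189702
p = -0.057252 / -1.189702 = 0.0481

p = 0.0481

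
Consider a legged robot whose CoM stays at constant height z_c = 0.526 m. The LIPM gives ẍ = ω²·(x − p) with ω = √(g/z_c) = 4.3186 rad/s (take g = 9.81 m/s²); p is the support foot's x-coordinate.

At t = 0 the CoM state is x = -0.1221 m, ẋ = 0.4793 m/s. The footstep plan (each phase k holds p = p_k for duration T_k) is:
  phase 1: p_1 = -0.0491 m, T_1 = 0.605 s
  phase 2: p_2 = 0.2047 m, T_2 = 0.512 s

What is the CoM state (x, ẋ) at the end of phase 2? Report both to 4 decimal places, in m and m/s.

x = 1.3955, ẋ = 5.2692

phase 1: p=-0.0491, T=0.605, ωT=2.612753, cosh=6.854937, sinh=6.781604; start (x,ẋ)=(-0.122100, 0.479300) → end (x,ẋ)=(0.203146, 1.147617)
phase 2: p=0.2047, T=0.512, ωT=2.211123, cosh=4.617769, sinh=4.508192; start (x,ẋ)=(0.203146, 1.147617) → end (x,ẋ)=(1.395524, 5.269183)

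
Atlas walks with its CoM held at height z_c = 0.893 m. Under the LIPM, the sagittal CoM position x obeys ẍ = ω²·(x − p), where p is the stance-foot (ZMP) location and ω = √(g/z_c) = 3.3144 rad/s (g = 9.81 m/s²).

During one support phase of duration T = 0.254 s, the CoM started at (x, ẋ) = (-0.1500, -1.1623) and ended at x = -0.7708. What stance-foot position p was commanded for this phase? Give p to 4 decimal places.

ωT = 3.3144·0.254 = 0.841858; cosh(ωT) = 1.375792, sinh(ωT) = 0.944882
x(T) = p + (x₀−p)·cosh(ωT) + (ẋ₀/ω)·sinh(ωT) ⇒ p·(1 − cosh) = x(T) − x₀·cosh − (ẋ₀/ω)·sinh
numerator   = -0.7708 − (-0.1500)·1.375792 − (-1.1623/3.3144)·0.944882 = -0.233078
denominator = 1 − 1.375792 = -0.375792
p = -0.233078 / -0.375792 = 0.6202

p = 0.6202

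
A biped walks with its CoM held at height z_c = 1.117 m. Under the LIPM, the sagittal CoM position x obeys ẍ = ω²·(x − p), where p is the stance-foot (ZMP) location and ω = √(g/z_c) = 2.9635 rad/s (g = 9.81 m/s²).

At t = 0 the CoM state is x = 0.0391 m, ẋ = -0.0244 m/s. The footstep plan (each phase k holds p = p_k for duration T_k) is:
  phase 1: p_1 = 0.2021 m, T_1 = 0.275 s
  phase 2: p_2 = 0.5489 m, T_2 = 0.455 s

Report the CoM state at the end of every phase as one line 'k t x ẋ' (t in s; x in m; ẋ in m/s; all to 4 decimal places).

phase 1: p=0.2021, T=0.275, ωT=0.814963, cosh=1.350873, sinh=0.908218; start (x,ẋ)=(0.039100, -0.024400) → end (x,ẋ)=(-0.025570, -0.471676)
phase 2: p=0.5489, T=0.455, ωT=1.348392, cosh=2.055444, sinh=1.795786; start (x,ẋ)=(-0.025570, -0.471676) → end (x,ẋ)=(-0.917712, -4.026726)

1 0.2750 -0.0256 -0.4717
2 0.7300 -0.9177 -4.0267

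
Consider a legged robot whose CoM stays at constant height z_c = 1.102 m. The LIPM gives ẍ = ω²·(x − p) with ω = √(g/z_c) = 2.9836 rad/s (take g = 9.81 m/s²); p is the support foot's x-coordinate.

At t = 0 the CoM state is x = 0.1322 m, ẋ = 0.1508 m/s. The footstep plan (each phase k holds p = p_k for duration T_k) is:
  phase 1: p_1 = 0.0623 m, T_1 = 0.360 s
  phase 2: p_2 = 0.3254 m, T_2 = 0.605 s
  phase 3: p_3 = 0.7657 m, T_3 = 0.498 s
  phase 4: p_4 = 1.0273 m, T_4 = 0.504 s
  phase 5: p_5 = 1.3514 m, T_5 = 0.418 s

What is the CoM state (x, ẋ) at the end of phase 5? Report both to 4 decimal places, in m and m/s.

phase 1: p=0.0623, T=0.360, ωT=1.074096, cosh=1.634476, sinh=1.292869; start (x,ẋ)=(0.132200, 0.150800) → end (x,ẋ)=(0.241895, 0.516112)
phase 2: p=0.3254, T=0.605, ωT=1.805078, cosh=3.122454, sinh=2.957992; start (x,ẋ)=(0.241895, 0.516112) → end (x,ẋ)=(0.576342, 0.874567)
phase 3: p=0.7657, T=0.498, ωT=1.485833, cosh=2.322479, sinh=2.096165; start (x,ẋ)=(0.576342, 0.874567) → end (x,ẋ)=(0.940359, 0.846898)
phase 4: p=1.0273, T=0.504, ωT=1.503734, cosh=2.360378, sinh=2.138079; start (x,ẋ)=(0.940359, 0.846898) → end (x,ẋ)=(1.428982, 1.444387)
phase 5: p=1.3514, T=0.418, ωT=1.247145, cosh=1.883858, sinh=1.596534; start (x,ẋ)=(1.428982, 1.444387) → end (x,ẋ)=(2.270450, 3.090577)

x = 2.2705, ẋ = 3.0906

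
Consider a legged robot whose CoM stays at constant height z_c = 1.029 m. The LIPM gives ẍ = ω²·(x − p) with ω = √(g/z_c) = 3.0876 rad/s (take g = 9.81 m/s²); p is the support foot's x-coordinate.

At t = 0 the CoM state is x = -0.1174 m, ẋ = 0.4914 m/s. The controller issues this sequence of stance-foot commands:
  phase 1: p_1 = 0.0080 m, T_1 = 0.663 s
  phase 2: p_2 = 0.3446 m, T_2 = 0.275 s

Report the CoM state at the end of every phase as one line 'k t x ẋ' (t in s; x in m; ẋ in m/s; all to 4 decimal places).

phase 1: p=0.0080, T=0.663, ωT=2.047079, cosh=3.937177, sinh=3.808066; start (x,ẋ)=(-0.117400, 0.491400) → end (x,ẋ)=(0.120342, 0.460303)
phase 2: p=0.3446, T=0.275, ωT=0.849090, cosh=1.382661, sinh=0.954857; start (x,ẋ)=(0.120342, 0.460303) → end (x,ẋ)=(0.176878, -0.024718)

1 0.6630 0.1203 0.4603
2 0.9380 0.1769 -0.0247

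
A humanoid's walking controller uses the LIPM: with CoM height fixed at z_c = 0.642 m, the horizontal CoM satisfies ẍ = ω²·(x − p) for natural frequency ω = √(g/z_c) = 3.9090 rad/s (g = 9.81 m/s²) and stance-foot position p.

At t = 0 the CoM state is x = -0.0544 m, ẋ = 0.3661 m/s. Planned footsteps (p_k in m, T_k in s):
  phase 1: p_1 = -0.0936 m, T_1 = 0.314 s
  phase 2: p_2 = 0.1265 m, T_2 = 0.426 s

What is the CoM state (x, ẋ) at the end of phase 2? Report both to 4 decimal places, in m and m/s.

phase 1: p=-0.0936, T=0.314, ωT=1.227426, cosh=1.852740, sinh=1.559694; start (x,ẋ)=(-0.054400, 0.366100) → end (x,ẋ)=(0.125102, 0.917285)
phase 2: p=0.1265, T=0.426, ωT=1.665234, cosh=2.738028, sinh=2.548882; start (x,ẋ)=(0.125102, 0.917285) → end (x,ẋ)=(0.720791, 2.497618)

x = 0.7208, ẋ = 2.4976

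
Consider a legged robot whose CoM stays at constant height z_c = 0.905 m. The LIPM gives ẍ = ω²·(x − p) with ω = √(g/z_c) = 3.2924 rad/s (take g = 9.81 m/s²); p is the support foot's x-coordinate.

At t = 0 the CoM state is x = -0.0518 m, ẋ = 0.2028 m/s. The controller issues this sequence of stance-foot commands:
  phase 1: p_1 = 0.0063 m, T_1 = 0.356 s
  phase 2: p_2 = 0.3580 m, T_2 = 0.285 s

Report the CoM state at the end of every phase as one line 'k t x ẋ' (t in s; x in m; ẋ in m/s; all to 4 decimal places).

1 0.3560 -0.0066 0.0796
2 0.6410 -0.1531 -1.1818

phase 1: p=0.0063, T=0.356, ωT=1.172094, cosh=1.769233, sinh=1.459515; start (x,ẋ)=(-0.051800, 0.202800) → end (x,ẋ)=(-0.006592, 0.079612)
phase 2: p=0.3580, T=0.285, ωT=0.938334, cosh=1.473500, sinh=1.082220; start (x,ẋ)=(-0.006592, 0.079612) → end (x,ẋ)=(-0.153057, -1.181769)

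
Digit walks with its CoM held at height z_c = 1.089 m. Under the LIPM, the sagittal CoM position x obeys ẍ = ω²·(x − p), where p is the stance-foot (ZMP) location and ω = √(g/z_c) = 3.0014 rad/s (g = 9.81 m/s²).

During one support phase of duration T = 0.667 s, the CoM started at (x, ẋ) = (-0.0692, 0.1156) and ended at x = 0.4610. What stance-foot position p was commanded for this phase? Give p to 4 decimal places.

p = -0.2101

ωT = 3.0014·0.667 = 2.001934; cosh(ωT) = 3.769216, sinh(ωT) = 3.634143
x(T) = p + (x₀−p)·cosh(ωT) + (ẋ₀/ω)·sinh(ωT) ⇒ p·(1 − cosh) = x(T) − x₀·cosh − (ẋ₀/ω)·sinh
numerator   = 0.4610 − (-0.0692)·3.769216 − (0.1156/3.0014)·3.634143 = 0.581859
denominator = 1 − 3.769216 = -2.769216
p = 0.581859 / -2.769216 = -0.2101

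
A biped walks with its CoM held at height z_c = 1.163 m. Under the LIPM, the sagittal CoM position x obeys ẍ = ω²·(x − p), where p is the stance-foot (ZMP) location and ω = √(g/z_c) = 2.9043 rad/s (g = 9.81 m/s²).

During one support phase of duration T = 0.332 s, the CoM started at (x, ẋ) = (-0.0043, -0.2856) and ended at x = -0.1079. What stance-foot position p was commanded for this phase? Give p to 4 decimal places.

ωT = 2.9043·0.332 = 0.964228; cosh(ωT) = 1.502019, sinh(ωT) = 1.120742
x(T) = p + (x₀−p)·cosh(ωT) + (ẋ₀/ω)·sinh(ωT) ⇒ p·(1 − cosh) = x(T) − x₀·cosh − (ẋ₀/ω)·sinh
numerator   = -0.1079 − (-0.0043)·1.502019 − (-0.2856/2.9043)·1.120742 = 0.008769
denominator = 1 − 1.502019 = -0.502019
p = 0.008769 / -0.502019 = -0.0175

p = -0.0175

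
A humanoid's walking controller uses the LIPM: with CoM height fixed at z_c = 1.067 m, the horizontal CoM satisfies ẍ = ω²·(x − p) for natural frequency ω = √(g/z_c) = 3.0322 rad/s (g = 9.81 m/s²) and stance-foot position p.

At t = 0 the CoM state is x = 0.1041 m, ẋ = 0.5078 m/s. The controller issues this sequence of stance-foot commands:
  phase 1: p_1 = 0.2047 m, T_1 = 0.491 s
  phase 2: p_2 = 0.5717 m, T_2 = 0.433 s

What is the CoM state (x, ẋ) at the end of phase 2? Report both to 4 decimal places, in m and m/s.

phase 1: p=0.2047, T=0.491, ωT=1.488810, cosh=2.328730, sinh=2.103089; start (x,ẋ)=(0.104100, 0.507800) → end (x,ẋ)=(0.322632, 0.541004)
phase 2: p=0.5717, T=0.433, ωT=1.312943, cosh=1.993061, sinh=1.724034; start (x,ẋ)=(0.322632, 0.541004) → end (x,ẋ)=(0.382895, -0.223775)

x = 0.3829, ẋ = -0.2238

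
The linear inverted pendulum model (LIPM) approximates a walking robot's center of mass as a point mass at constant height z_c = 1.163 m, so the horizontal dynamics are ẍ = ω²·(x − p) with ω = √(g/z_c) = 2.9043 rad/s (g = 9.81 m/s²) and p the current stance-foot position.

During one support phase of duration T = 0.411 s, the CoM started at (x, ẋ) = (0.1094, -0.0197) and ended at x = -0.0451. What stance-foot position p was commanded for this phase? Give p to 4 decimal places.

ωT = 2.9043·0.411 = 1.193667; cosh(ωT) = 1.801133, sinh(ωT) = 1.498025
x(T) = p + (x₀−p)·cosh(ωT) + (ẋ₀/ω)·sinh(ωT) ⇒ p·(1 − cosh) = x(T) − x₀·cosh − (ẋ₀/ω)·sinh
numerator   = -0.0451 − (0.1094)·1.801133 − (-0.0197/2.9043)·1.498025 = -0.231983
denominator = 1 − 1.801133 = -0.801133
p = -0.231983 / -0.801133 = 0.2896

p = 0.2896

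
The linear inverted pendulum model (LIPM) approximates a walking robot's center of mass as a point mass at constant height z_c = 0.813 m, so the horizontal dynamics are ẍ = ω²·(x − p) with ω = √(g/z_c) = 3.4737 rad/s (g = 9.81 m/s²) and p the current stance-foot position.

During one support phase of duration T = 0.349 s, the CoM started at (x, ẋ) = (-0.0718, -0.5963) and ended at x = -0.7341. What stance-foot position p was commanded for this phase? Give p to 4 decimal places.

ωT = 3.4737·0.349 = 1.212321; cosh(ωT) = 1.829392, sinh(ωT) = 1.531886
x(T) = p + (x₀−p)·cosh(ωT) + (ẋ₀/ω)·sinh(ωT) ⇒ p·(1 − cosh) = x(T) − x₀·cosh − (ẋ₀/ω)·sinh
numerator   = -0.7341 − (-0.0718)·1.829392 − (-0.5963/3.4737)·1.531886 = -0.339784
denominator = 1 − 1.829392 = -0.829392
p = -0.339784 / -0.829392 = 0.4097

p = 0.4097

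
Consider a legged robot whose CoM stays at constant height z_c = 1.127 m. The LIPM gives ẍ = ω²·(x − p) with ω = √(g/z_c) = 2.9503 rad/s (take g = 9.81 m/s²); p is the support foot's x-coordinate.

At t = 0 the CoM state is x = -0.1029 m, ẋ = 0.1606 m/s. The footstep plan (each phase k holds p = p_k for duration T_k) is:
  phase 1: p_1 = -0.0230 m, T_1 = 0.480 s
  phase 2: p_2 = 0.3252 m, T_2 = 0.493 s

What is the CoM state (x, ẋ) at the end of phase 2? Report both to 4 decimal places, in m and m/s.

x = -0.6895, ẋ = -2.7314

phase 1: p=-0.0230, T=0.480, ωT=1.416144, cosh=2.181923, sinh=1.939275; start (x,ẋ)=(-0.102900, 0.160600) → end (x,ẋ)=(-0.091771, -0.106727)
phase 2: p=0.3252, T=0.493, ωT=1.454498, cosh=2.257925, sinh=2.024408; start (x,ẋ)=(-0.091771, -0.106727) → end (x,ẋ)=(-0.689522, -2.731385)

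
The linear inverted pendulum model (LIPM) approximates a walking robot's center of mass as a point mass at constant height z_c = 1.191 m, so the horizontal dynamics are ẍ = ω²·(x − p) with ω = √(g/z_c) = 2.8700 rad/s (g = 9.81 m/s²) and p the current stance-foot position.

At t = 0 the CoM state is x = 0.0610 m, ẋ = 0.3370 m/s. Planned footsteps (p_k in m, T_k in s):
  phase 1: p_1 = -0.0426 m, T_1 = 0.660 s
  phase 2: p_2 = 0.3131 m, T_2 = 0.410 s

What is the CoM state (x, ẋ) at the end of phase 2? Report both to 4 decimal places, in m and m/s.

x = 2.0638, ẋ = 5.3411

phase 1: p=-0.0426, T=0.660, ωT=1.894200, cosh=3.398834, sinh=3.248395; start (x,ẋ)=(0.061000, 0.337000) → end (x,ẋ)=(0.690951, 2.111259)
phase 2: p=0.3131, T=0.410, ωT=1.176700, cosh=1.775973, sinh=1.467679; start (x,ẋ)=(0.690951, 2.111259) → end (x,ẋ)=(2.063822, 5.341138)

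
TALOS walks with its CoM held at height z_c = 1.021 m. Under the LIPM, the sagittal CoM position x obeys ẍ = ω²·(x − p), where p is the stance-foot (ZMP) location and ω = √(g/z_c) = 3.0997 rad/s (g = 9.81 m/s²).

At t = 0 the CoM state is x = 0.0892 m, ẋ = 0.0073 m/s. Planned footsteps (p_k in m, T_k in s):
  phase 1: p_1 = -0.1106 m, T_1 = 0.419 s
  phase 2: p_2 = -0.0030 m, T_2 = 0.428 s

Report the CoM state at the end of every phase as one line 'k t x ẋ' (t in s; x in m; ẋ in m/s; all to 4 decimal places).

phase 1: p=-0.1106, T=0.419, ωT=1.298774, cosh=1.968834, sinh=1.695968; start (x,ẋ)=(0.089200, 0.007300) → end (x,ẋ)=(0.286767, 1.064719)
phase 2: p=-0.0030, T=0.428, ωT=1.326672, cosh=2.016919, sinh=1.751560; start (x,ẋ)=(0.286767, 1.064719) → end (x,ẋ)=(1.183082, 3.720689)

1 0.4190 0.2868 1.0647
2 0.8470 1.1831 3.7207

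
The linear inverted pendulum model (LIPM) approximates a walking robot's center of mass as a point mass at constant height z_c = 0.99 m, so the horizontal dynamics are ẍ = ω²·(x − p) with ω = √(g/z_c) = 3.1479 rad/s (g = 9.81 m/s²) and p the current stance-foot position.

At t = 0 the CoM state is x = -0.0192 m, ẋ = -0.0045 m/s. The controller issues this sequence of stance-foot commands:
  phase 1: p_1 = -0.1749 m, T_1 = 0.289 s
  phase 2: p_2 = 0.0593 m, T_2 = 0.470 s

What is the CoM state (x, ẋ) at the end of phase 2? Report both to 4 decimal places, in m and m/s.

x = 0.3669, ẋ = 1.0907

phase 1: p=-0.1749, T=0.289, ωT=0.909743, cosh=1.443156, sinh=1.040528; start (x,ẋ)=(-0.019200, -0.004500) → end (x,ẋ)=(0.048312, 0.503498)
phase 2: p=0.0593, T=0.470, ωT=1.479513, cosh=2.309278, sinh=2.081529; start (x,ẋ)=(0.048312, 0.503498) → end (x,ẋ)=(0.366860, 1.090718)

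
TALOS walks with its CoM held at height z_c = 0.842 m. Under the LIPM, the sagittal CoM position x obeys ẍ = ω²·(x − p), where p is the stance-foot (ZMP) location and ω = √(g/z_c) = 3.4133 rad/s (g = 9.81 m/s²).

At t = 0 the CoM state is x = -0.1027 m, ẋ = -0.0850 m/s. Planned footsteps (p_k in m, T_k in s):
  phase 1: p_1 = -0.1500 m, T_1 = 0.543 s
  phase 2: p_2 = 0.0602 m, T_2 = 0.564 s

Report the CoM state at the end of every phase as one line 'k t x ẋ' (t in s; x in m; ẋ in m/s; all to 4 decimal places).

1 0.5430 -0.0729 0.2246
2 1.1070 -0.1849 -0.7376

phase 1: p=-0.1500, T=0.543, ωT=1.853422, cosh=3.269160, sinh=3.112460; start (x,ẋ)=(-0.102700, -0.085000) → end (x,ẋ)=(-0.072877, 0.224625)
phase 2: p=0.0602, T=0.564, ωT=1.925101, cosh=3.500852, sinh=3.354991; start (x,ẋ)=(-0.072877, 0.224625) → end (x,ẋ)=(-0.184895, -0.737564)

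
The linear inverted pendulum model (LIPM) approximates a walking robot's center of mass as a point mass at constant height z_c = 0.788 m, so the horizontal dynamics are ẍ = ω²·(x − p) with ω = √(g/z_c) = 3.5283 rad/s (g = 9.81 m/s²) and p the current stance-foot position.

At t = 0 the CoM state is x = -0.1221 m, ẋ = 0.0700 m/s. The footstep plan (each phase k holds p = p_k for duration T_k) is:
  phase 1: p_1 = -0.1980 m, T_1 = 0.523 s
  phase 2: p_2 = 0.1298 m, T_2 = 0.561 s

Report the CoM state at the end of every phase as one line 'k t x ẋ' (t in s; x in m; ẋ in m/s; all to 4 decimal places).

phase 1: p=-0.1980, T=0.523, ωT=1.845301, cosh=3.243991, sinh=3.086013; start (x,ẋ)=(-0.122100, 0.070000) → end (x,ẋ)=(0.109444, 1.053507)
phase 2: p=0.1298, T=0.561, ωT=1.979376, cosh=3.688191, sinh=3.550036; start (x,ẋ)=(0.109444, 1.053507) → end (x,ẋ)=(1.114721, 3.630568)

1 0.5230 0.1094 1.0535
2 1.0840 1.1147 3.6306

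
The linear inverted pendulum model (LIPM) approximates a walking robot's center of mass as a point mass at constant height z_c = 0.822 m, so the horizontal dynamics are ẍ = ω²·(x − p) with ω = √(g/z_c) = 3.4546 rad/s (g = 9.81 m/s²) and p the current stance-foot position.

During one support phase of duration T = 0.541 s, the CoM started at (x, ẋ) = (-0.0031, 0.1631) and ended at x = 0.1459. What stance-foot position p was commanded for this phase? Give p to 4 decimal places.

ωT = 3.4546·0.541 = 1.868939; cosh(ωT) = 3.317850, sinh(ωT) = 3.163563
x(T) = p + (x₀−p)·cosh(ωT) + (ẋ₀/ω)·sinh(ωT) ⇒ p·(1 − cosh) = x(T) − x₀·cosh − (ẋ₀/ω)·sinh
numerator   = 0.1459 − (-0.0031)·3.317850 − (0.1631/3.4546)·3.163563 = 0.006826
denominator = 1 − 3.317850 = -2.317850
p = 0.006826 / -2.317850 = -0.0029

p = -0.0029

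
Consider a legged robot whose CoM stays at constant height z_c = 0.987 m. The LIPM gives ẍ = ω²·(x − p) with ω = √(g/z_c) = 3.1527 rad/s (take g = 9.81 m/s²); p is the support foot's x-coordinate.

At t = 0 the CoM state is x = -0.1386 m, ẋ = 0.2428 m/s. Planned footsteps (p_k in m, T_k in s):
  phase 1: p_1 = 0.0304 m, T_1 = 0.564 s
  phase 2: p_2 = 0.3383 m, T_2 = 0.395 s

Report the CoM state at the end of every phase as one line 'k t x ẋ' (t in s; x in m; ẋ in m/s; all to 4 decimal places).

1 0.5640 -0.2626 -0.7927
2 0.9590 -1.1925 -4.5091

phase 1: p=0.0304, T=0.564, ωT=1.778123, cosh=3.043845, sinh=2.874890; start (x,ẋ)=(-0.138600, 0.242800) → end (x,ẋ)=(-0.262605, -0.792714)
phase 2: p=0.3383, T=0.395, ωT=1.245316, cosh=1.880942, sinh=1.593092; start (x,ẋ)=(-0.262605, -0.792714) → end (x,ẋ)=(-1.192534, -4.509119)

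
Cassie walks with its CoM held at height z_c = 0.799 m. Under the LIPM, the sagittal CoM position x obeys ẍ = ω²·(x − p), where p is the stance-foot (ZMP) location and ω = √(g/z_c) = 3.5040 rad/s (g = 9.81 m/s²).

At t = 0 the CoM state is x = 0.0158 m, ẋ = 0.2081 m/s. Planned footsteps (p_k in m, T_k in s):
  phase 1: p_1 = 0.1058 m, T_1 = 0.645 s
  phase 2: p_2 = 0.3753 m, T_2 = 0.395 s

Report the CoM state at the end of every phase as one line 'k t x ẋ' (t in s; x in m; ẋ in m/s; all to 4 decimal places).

phase 1: p=0.1058, T=0.645, ωT=2.260080, cosh=4.844099, sinh=4.739757; start (x,ẋ)=(0.015800, 0.208100) → end (x,ẋ)=(-0.048678, -0.486673)
phase 2: p=0.3753, T=0.395, ωT=1.384080, cosh=2.120853, sinh=1.870299; start (x,ẋ)=(-0.048678, -0.486673) → end (x,ẋ)=(-0.783663, -3.810715)

1 0.6450 -0.0487 -0.4867
2 1.0400 -0.7837 -3.8107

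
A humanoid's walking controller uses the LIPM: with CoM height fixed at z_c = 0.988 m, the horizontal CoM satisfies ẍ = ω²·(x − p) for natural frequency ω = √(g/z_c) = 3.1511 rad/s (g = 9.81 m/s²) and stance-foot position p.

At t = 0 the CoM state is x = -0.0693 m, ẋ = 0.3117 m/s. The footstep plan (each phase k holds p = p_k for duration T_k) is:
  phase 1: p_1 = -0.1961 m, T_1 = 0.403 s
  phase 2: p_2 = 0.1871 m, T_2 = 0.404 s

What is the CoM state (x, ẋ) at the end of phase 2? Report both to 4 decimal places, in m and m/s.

x = 0.8854, ẋ = 2.5317

phase 1: p=-0.1961, T=0.403, ωT=1.269893, cosh=1.920667, sinh=1.639806; start (x,ẋ)=(-0.069300, 0.311700) → end (x,ẋ)=(0.209647, 1.253872)
phase 2: p=0.1871, T=0.404, ωT=1.273044, cosh=1.925844, sinh=1.645866; start (x,ẋ)=(0.209647, 1.253872) → end (x,ẋ)=(0.885437, 2.531694)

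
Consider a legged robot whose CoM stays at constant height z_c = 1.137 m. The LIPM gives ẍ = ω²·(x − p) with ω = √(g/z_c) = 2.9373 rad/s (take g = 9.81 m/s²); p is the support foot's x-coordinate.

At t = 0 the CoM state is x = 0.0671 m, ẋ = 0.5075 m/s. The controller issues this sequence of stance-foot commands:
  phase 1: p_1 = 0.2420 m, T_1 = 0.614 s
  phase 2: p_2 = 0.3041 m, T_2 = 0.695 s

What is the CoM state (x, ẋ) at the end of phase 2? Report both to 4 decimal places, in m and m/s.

phase 1: p=0.2420, T=0.614, ωT=1.803502, cosh=3.117796, sinh=2.953075; start (x,ẋ)=(0.067100, 0.507500) → end (x,ẋ)=(0.206923, 0.065187)
phase 2: p=0.3041, T=0.695, ωT=2.041424, cosh=3.915704, sinh=3.785860; start (x,ẋ)=(0.206923, 0.065187) → end (x,ẋ)=(0.007603, -0.825374)

x = 0.0076, ẋ = -0.8254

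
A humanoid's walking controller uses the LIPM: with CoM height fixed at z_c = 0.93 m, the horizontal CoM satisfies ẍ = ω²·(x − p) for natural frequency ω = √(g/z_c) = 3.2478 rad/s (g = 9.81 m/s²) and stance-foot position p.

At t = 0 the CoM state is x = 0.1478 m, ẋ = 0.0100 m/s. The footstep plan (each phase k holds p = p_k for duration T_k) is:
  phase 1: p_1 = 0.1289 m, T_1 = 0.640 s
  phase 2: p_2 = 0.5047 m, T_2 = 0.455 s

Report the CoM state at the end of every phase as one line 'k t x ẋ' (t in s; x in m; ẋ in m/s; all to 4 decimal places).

1 0.6400 0.2177 0.2821
2 1.0950 0.0235 -1.2859

phase 1: p=0.1289, T=0.640, ωT=2.078592, cosh=4.059156, sinh=3.934050; start (x,ẋ)=(0.147800, 0.010000) → end (x,ẋ)=(0.217731, 0.282077)
phase 2: p=0.5047, T=0.455, ωT=1.477749, cosh=2.305609, sinh=2.077459; start (x,ẋ)=(0.217731, 0.282077) → end (x,ẋ)=(0.023492, -1.285869)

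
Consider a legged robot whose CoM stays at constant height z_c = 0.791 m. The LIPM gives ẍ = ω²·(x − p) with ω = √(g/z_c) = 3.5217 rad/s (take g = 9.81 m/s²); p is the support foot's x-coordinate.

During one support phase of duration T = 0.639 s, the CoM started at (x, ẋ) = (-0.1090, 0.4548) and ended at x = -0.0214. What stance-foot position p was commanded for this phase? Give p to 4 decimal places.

ωT = 3.5217·0.639 = 2.250366; cosh(ωT) = 4.798286, sinh(ωT) = 4.692926
x(T) = p + (x₀−p)·cosh(ωT) + (ẋ₀/ω)·sinh(ωT) ⇒ p·(1 − cosh) = x(T) − x₀·cosh − (ẋ₀/ω)·sinh
numerator   = -0.0214 − (-0.1090)·4.798286 − (0.4548/3.5217)·4.692926 = -0.104441
denominator = 1 − 4.798286 = -3.798286
p = -0.104441 / -3.798286 = 0.0275

p = 0.0275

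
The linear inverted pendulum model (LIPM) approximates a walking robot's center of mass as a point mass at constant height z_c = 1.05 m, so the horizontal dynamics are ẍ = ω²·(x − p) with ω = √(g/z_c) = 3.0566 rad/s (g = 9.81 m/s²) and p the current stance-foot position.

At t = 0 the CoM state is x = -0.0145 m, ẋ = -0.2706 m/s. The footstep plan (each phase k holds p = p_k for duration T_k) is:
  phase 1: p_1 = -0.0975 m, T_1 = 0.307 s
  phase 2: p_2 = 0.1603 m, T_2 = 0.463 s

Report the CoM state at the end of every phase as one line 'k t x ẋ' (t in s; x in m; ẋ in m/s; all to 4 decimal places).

phase 1: p=-0.0975, T=0.307, ωT=0.938376, cosh=1.473545, sinh=1.082283; start (x,ẋ)=(-0.014500, -0.270600) → end (x,ẋ)=(-0.071010, -0.124169)
phase 2: p=0.1603, T=0.463, ωT=1.415206, cosh=2.180105, sinh=1.937229; start (x,ẋ)=(-0.071010, -0.124169) → end (x,ẋ)=(-0.422676, -1.640364)

1 0.3070 -0.0710 -0.1242
2 0.7700 -0.4227 -1.6404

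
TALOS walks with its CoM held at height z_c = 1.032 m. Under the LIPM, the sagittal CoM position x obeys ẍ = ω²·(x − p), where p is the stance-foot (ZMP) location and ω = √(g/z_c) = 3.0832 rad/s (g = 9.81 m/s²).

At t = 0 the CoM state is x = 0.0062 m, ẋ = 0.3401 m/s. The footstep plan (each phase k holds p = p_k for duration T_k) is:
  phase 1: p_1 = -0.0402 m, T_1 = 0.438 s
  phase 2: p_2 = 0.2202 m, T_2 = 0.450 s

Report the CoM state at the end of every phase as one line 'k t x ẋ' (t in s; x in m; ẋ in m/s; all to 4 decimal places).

phase 1: p=-0.0402, T=0.438, ωT=1.350442, cosh=2.059128, sinh=1.800002; start (x,ẋ)=(0.006200, 0.340100) → end (x,ẋ)=(0.253897, 0.957818)
phase 2: p=0.2202, T=0.450, ωT=1.387440, cosh=2.127149, sinh=1.877436; start (x,ẋ)=(0.253897, 0.957818) → end (x,ẋ)=(0.875118, 2.232479)

1 0.4380 0.2539 0.9578
2 0.8880 0.8751 2.2325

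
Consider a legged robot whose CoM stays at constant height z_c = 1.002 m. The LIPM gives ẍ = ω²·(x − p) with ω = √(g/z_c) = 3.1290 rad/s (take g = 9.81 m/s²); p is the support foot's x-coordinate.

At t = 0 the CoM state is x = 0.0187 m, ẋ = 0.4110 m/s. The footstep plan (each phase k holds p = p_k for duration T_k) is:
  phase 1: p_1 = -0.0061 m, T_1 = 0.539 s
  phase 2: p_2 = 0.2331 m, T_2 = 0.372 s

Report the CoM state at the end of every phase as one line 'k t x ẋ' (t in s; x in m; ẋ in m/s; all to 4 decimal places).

1 0.5390 0.4057 1.3503
2 0.9110 1.1601 3.1535

phase 1: p=-0.0061, T=0.539, ωT=1.686531, cosh=2.792937, sinh=2.607776; start (x,ẋ)=(0.018700, 0.411000) → end (x,ẋ)=(0.405701, 1.350258)
phase 2: p=0.2331, T=0.372, ωT=1.163988, cosh=1.757459, sinh=1.445221; start (x,ẋ)=(0.405701, 1.350258) → end (x,ẋ)=(1.160096, 3.153543)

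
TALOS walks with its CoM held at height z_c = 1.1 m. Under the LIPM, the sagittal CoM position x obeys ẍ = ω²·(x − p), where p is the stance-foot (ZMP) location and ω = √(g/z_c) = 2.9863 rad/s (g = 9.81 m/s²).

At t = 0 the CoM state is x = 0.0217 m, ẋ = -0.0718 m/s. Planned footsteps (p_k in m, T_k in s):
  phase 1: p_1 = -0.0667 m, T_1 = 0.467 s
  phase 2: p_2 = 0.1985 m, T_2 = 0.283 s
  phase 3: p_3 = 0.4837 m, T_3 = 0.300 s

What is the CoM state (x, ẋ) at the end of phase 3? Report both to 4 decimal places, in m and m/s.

phase 1: p=-0.0667, T=0.467, ωT=1.394602, cosh=2.140651, sinh=1.892719; start (x,ẋ)=(0.021700, -0.071800) → end (x,ẋ)=(0.077027, 0.345958)
phase 2: p=0.1985, T=0.283, ωT=0.845123, cosh=1.378884, sinh=0.949380; start (x,ẋ)=(0.077027, 0.345958) → end (x,ẋ)=(0.140986, 0.132643)
phase 3: p=0.4837, T=0.300, ωT=0.895890, cosh=1.428879, sinh=1.020635; start (x,ẋ)=(0.140986, 0.132643) → end (x,ẋ)=(0.039337, -0.855034)

x = 0.0393, ẋ = -0.8550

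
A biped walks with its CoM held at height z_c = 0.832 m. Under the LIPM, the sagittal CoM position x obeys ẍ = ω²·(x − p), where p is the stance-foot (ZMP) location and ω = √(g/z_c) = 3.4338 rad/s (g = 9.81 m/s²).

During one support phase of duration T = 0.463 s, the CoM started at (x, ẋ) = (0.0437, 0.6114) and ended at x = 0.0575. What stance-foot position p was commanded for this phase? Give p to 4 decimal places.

ωT = 3.4338·0.463 = 1.589849; cosh(ωT) = 2.553483, sinh(ωT) = 2.349527
x(T) = p + (x₀−p)·cosh(ωT) + (ẋ₀/ω)·sinh(ωT) ⇒ p·(1 − cosh) = x(T) − x₀·cosh − (ẋ₀/ω)·sinh
numerator   = 0.0575 − (0.0437)·2.553483 − (0.6114/3.4338)·2.349527 = -0.472429
denominator = 1 − 2.553483 = -1.553483
p = -0.472429 / -1.553483 = 0.3041

p = 0.3041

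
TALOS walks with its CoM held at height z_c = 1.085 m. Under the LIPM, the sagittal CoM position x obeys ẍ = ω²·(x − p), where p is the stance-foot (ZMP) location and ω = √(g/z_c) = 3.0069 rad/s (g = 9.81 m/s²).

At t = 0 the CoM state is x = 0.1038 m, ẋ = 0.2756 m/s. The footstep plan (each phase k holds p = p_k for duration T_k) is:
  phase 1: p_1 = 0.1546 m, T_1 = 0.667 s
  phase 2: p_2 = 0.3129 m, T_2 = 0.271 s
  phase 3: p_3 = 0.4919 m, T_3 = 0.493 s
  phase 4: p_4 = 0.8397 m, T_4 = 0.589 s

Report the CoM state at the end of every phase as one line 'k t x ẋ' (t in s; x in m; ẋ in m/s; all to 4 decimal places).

phase 1: p=0.1546, T=0.667, ωT=2.005602, cosh=3.782574, sinh=3.647994; start (x,ẋ)=(0.103800, 0.275600) → end (x,ẋ)=(0.296805, 0.485244)
phase 2: p=0.3129, T=0.271, ωT=0.814870, cosh=1.350789, sinh=0.908092; start (x,ẋ)=(0.296805, 0.485244) → end (x,ẋ)=(0.437705, 0.611516)
phase 3: p=0.4919, T=0.493, ωT=1.482402, cosh=2.315300, sinh=2.088209; start (x,ẋ)=(0.437705, 0.611516) → end (x,ẋ)=(0.791102, 1.075547)
phase 4: p=0.8397, T=0.589, ωT=1.771064, cosh=3.023628, sinh=2.853476; start (x,ẋ)=(0.791102, 1.075547) → end (x,ẋ)=(1.713427, 2.835079)

1 0.6670 0.2968 0.4852
2 0.9380 0.4377 0.6115
3 1.4310 0.7911 1.0755
4 2.0200 1.7134 2.8351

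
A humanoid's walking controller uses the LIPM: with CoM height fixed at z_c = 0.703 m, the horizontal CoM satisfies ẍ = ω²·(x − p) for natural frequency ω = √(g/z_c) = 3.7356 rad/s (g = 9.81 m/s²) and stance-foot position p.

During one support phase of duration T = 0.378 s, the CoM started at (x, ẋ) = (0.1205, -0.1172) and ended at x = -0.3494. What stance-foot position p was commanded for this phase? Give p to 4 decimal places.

p = 0.4692

ωT = 3.7356·0.378 = 1.412057; cosh(ωT) = 2.174015, sinh(ωT) = 1.930373
x(T) = p + (x₀−p)·cosh(ωT) + (ẋ₀/ω)·sinh(ωT) ⇒ p·(1 − cosh) = x(T) − x₀·cosh − (ẋ₀/ω)·sinh
numerator   = -0.3494 − (0.1205)·2.174015 − (-0.1172/3.7356)·1.930373 = -0.550806
denominator = 1 − 2.174015 = -1.174015
p = -0.550806 / -1.174015 = 0.4692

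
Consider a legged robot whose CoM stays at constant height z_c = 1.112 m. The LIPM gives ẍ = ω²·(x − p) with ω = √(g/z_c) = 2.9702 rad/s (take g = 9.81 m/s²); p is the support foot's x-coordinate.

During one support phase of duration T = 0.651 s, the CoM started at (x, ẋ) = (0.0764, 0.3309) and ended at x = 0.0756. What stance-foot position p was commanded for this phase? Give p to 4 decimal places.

p = 0.2258

ωT = 2.9702·0.651 = 1.933600; cosh(ωT) = 3.529493, sinh(ωT) = 3.384866
x(T) = p + (x₀−p)·cosh(ωT) + (ẋ₀/ω)·sinh(ωT) ⇒ p·(1 − cosh) = x(T) − x₀·cosh − (ẋ₀/ω)·sinh
numerator   = 0.0756 − (0.0764)·3.529493 − (0.3309/2.9702)·3.384866 = -0.571150
denominator = 1 − 3.529493 = -2.529493
p = -0.571150 / -2.529493 = 0.2258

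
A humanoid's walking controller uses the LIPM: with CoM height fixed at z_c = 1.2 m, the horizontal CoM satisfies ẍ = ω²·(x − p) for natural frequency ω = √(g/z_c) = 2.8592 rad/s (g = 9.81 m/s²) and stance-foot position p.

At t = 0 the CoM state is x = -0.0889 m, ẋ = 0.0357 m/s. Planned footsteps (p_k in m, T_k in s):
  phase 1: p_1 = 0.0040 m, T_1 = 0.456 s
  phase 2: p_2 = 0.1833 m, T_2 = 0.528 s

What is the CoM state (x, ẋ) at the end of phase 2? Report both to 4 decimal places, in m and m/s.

x = -0.9155, ẋ = -3.0103

phase 1: p=0.0040, T=0.456, ωT=1.303795, cosh=1.977374, sinh=1.705875; start (x,ẋ)=(-0.088900, 0.035700) → end (x,ẋ)=(-0.158398, -0.382522)
phase 2: p=0.1833, T=0.528, ωT=1.509658, cosh=2.373083, sinh=2.152098; start (x,ẋ)=(-0.158398, -0.382522) → end (x,ẋ)=(-0.915500, -3.010321)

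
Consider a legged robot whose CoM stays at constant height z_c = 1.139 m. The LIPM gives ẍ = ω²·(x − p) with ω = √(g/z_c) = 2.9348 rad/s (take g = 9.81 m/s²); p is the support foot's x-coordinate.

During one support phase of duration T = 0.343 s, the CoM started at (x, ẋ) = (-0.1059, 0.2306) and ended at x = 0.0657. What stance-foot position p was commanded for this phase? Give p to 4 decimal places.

ωT = 2.9348·0.343 = 1.006636; cosh(ωT) = 1.550914, sinh(ωT) = 1.185468
x(T) = p + (x₀−p)·cosh(ωT) + (ẋ₀/ω)·sinh(ωT) ⇒ p·(1 − cosh) = x(T) − x₀·cosh − (ẋ₀/ω)·sinh
numerator   = 0.0657 − (-0.1059)·1.550914 − (0.2306/2.9348)·1.185468 = 0.136794
denominator = 1 − 1.550914 = -0.550914
p = 0.136794 / -0.550914 = -0.2483

p = -0.2483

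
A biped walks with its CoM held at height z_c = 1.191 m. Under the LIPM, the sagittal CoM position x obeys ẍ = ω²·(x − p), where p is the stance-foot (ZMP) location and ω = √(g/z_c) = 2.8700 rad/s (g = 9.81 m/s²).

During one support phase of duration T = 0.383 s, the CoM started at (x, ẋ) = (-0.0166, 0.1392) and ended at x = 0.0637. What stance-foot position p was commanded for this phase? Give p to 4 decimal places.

p = -0.0399

ωT = 2.8700·0.383 = 1.099210; cosh(ωT) = 1.667464, sinh(ωT) = 1.334330
x(T) = p + (x₀−p)·cosh(ωT) + (ẋ₀/ω)·sinh(ωT) ⇒ p·(1 − cosh) = x(T) − x₀·cosh − (ẋ₀/ω)·sinh
numerator   = 0.0637 − (-0.0166)·1.667464 − (0.1392/2.8700)·1.334330 = 0.026663
denominator = 1 − 1.667464 = -0.667464
p = 0.026663 / -0.667464 = -0.0399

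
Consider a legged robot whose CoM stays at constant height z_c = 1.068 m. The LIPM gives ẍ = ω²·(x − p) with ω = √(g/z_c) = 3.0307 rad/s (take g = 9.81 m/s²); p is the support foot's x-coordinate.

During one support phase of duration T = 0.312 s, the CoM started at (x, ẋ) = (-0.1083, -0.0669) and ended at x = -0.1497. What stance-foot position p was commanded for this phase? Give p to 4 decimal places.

p = -0.0724

ωT = 3.0307·0.312 = 0.945578; cosh(ωT) = 1.481378, sinh(ωT) = 1.092924
x(T) = p + (x₀−p)·cosh(ωT) + (ẋ₀/ω)·sinh(ωT) ⇒ p·(1 − cosh) = x(T) − x₀·cosh − (ẋ₀/ω)·sinh
numerator   = -0.1497 − (-0.1083)·1.481378 − (-0.0669/3.0307)·1.092924 = 0.034859
denominator = 1 − 1.481378 = -0.481378
p = 0.034859 / -0.481378 = -0.0724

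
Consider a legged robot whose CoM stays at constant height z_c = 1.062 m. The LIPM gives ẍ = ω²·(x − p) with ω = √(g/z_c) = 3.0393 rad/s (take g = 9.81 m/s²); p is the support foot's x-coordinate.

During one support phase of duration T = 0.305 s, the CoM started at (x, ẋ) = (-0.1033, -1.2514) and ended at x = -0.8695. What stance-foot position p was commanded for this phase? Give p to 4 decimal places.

ωT = 3.0393·0.305 = 0.926986; cosh(ωT) = 1.461314, sinh(ωT) = 1.065569
x(T) = p + (x₀−p)·cosh(ωT) + (ẋ₀/ω)·sinh(ωT) ⇒ p·(1 − cosh) = x(T) − x₀·cosh − (ẋ₀/ω)·sinh
numerator   = -0.8695 − (-0.1033)·1.461314 − (-1.2514/3.0393)·1.065569 = -0.279809
denominator = 1 − 1.461314 = -0.461314
p = -0.279809 / -0.461314 = 0.6065

p = 0.6065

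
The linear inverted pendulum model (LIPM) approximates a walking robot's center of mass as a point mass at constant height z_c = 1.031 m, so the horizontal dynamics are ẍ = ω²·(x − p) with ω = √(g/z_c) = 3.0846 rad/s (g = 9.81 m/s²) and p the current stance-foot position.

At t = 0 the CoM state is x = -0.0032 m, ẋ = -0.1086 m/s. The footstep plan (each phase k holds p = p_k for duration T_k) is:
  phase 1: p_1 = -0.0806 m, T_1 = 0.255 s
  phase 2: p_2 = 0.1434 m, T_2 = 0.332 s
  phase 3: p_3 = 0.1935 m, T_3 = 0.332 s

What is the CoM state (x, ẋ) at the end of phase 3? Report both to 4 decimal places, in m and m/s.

phase 1: p=-0.0806, T=0.255, ωT=0.786573, cosh=1.325631, sinh=0.870228; start (x,ẋ)=(-0.003200, -0.108600) → end (x,ẋ)=(-0.008634, 0.063802)
phase 2: p=0.1434, T=0.332, ωT=1.024087, cosh=1.571838, sinh=1.212714; start (x,ẋ)=(-0.008634, 0.063802) → end (x,ẋ)=(-0.070490, -0.468435)
phase 3: p=0.1935, T=0.332, ωT=1.024087, cosh=1.571838, sinh=1.212714; start (x,ẋ)=(-0.070490, -0.468435) → end (x,ẋ)=(-0.405615, -1.723821)

x = -0.4056, ẋ = -1.7238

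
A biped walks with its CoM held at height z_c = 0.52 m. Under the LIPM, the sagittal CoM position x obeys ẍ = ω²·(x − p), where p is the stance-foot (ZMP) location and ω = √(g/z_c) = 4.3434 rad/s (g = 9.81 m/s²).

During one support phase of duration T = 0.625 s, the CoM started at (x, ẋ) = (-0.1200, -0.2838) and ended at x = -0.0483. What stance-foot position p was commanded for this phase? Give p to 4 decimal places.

p = -0.2055

ωT = 4.3434·0.625 = 2.714625; cosh(ωT) = 7.582588, sinh(ωT) = 7.516359
x(T) = p + (x₀−p)·cosh(ωT) + (ẋ₀/ω)·sinh(ωT) ⇒ p·(1 − cosh) = x(T) − x₀·cosh − (ẋ₀/ω)·sinh
numerator   = -0.0483 − (-0.1200)·7.582588 − (-0.2838/4.3434)·7.516359 = 1.352733
denominator = 1 − 7.582588 = -6.582588
p = 1.352733 / -6.582588 = -0.2055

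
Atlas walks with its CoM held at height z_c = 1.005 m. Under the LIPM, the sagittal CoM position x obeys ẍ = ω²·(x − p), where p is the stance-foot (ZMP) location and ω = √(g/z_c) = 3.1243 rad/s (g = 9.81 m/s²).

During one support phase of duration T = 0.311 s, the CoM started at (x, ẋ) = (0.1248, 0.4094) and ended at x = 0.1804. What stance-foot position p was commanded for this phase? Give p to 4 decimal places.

p = 0.3065

ωT = 3.1243·0.311 = 0.971657; cosh(ωT) = 1.510388, sinh(ωT) = 1.131932
x(T) = p + (x₀−p)·cosh(ωT) + (ẋ₀/ω)·sinh(ωT) ⇒ p·(1 − cosh) = x(T) − x₀·cosh − (ẋ₀/ω)·sinh
numerator   = 0.1804 − (0.1248)·1.510388 − (0.4094/3.1243)·1.131932 = -0.156422
denominator = 1 − 1.510388 = -0.510388
p = -0.156422 / -0.510388 = 0.3065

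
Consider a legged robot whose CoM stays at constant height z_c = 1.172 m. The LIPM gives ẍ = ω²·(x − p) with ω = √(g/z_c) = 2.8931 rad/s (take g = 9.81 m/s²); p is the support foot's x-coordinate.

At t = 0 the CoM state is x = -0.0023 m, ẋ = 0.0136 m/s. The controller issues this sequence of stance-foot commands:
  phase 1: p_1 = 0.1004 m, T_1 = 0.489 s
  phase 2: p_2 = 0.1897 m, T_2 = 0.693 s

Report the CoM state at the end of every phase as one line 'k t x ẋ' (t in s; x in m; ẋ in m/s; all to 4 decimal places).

phase 1: p=0.1004, T=0.489, ωT=1.414726, cosh=2.179175, sinh=1.936183; start (x,ẋ)=(-0.002300, 0.013600) → end (x,ẋ)=(-0.114300, -0.545645)
phase 2: p=0.1897, T=0.693, ωT=2.004918, cosh=3.780079, sinh=3.645408; start (x,ẋ)=(-0.114300, -0.545645) → end (x,ẋ)=(-1.646974, -5.268721)

1 0.4890 -0.1143 -0.5456
2 1.1820 -1.6470 -5.2687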